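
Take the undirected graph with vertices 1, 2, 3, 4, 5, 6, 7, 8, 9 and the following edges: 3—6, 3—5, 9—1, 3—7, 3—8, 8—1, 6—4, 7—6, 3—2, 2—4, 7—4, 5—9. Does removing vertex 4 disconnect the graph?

Deleting 4 leaves 1 component (was 1) (its neighbors 2, 6, 7 remain connected to each other), so 4 is not a cut vertex.

No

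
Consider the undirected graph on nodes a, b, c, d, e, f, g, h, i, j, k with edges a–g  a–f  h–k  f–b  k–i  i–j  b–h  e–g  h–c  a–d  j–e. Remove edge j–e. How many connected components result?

j and e are still connected via j-i-k-h-b-f-a-g-e, so the component count stays at 1.

1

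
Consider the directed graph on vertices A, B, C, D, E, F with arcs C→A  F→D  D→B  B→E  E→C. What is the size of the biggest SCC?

1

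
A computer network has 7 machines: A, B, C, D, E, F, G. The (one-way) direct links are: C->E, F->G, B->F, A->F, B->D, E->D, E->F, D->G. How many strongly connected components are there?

7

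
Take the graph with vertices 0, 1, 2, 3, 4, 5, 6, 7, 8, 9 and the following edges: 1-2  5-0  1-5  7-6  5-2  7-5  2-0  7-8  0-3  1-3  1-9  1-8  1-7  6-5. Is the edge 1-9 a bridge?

Removing 1-9 leaves no path between 1 and 9: the component count goes from 2 to 3. So it is a bridge.

Yes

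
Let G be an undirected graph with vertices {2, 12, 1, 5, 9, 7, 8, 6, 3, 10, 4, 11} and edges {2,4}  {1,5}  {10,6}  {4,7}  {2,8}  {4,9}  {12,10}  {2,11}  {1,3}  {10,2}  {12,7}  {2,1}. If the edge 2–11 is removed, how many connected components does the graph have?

2

Before removal there is 1 component.
2–11 is a bridge — removing it separates 2's side from 11's side.
After removal: 2 components.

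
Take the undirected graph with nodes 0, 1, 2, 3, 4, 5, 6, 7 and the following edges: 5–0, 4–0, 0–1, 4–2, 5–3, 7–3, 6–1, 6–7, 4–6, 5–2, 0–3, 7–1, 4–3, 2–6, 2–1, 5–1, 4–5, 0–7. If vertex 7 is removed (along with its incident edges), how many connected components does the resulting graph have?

With 7 gone, the remaining components are: {0, 1, 2, 3, 4, 5, 6}.
That is 1 component.

1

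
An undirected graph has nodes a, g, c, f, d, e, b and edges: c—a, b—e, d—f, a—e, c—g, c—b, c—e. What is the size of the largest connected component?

Starting from d we can reach d, f. That is one component of size 2.
Starting from a we can reach a, b, c, e, g. That is one component of size 5.
The largest has 5 vertices.

5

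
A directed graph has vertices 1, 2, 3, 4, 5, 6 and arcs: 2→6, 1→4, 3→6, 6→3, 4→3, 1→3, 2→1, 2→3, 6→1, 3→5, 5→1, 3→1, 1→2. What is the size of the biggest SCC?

6

{1, 2, 3, 4, 5, 6} are all mutually reachable — one SCC of size 6.
The largest has 6 vertices.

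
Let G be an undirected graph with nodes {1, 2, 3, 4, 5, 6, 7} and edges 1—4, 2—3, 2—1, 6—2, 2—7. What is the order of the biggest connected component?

6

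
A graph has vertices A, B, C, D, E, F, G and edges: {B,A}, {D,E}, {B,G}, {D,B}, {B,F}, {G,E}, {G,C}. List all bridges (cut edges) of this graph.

A-B, B-F, C-G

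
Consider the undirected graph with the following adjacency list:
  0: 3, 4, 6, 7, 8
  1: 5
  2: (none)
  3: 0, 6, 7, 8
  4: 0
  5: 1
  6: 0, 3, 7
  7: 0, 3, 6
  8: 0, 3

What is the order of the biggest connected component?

6

2 is isolated — a component by itself.
Starting from 1 we can reach 1, 5. That is one component of size 2.
Starting from 0 we can reach 0, 3, 4, 6, 7, 8. That is one component of size 6.
The largest has 6 vertices.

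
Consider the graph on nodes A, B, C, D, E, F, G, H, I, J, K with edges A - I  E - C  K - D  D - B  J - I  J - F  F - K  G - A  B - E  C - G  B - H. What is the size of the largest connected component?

11

Starting from A we can reach A, B, C, D, E, F, G, H, I, J, K. That is one component of size 11.
The largest has 11 vertices.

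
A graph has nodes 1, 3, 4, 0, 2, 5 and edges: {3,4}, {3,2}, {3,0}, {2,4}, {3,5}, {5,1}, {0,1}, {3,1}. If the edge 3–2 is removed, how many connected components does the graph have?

3 and 2 are still connected via 3-4-2, so the component count stays at 1.

1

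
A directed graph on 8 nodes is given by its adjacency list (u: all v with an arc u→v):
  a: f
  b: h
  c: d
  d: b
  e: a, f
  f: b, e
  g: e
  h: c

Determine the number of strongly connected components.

3

{b, c, d, h} are all mutually reachable — one SCC of size 4.
{a, e, f} are all mutually reachable — one SCC of size 3.
{g} is an SCC by itself.
That gives 3 strongly connected components.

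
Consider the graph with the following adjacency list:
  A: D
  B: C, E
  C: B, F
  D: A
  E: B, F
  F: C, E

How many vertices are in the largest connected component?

4

Starting from A we can reach A, D. That is one component of size 2.
Starting from B we can reach B, C, E, F. That is one component of size 4.
The largest has 4 vertices.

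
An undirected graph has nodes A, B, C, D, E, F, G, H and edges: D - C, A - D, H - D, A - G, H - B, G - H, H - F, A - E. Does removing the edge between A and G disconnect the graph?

After removing A - G, the path A-D-H-G still connects them, so the edge is not a bridge.

No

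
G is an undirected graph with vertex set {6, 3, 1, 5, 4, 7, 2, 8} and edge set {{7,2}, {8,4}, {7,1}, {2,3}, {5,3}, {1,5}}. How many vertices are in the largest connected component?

6 is isolated — a component by itself.
Starting from 4 we can reach 4, 8. That is one component of size 2.
Starting from 1 we can reach 1, 2, 3, 5, 7. That is one component of size 5.
The largest has 5 vertices.

5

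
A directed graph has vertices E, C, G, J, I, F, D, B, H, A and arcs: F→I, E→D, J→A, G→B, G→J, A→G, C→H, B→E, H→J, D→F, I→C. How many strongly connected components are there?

{A, B, C, D, E, F, G, H, I, J} are all mutually reachable — one SCC of size 10.
That gives 1 strongly connected component.

1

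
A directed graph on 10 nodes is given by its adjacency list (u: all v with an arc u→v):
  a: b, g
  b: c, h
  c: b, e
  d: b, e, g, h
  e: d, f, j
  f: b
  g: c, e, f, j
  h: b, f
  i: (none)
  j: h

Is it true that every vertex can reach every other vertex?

No

There is no directed path from i to c, so the graph is not strongly connected.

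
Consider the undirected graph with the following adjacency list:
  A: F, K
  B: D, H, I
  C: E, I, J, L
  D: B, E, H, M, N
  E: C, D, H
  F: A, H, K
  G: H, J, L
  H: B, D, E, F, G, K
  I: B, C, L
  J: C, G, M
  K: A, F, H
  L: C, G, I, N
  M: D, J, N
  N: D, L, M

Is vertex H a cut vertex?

Deleting H raises the number of components from 1 to 2, so H is a cut vertex.

Yes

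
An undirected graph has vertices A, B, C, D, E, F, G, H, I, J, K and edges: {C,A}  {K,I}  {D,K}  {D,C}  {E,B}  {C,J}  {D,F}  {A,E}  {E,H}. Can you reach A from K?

From K we can reach A, B, C, D, E, F, H, I, J, K, which includes A.

Yes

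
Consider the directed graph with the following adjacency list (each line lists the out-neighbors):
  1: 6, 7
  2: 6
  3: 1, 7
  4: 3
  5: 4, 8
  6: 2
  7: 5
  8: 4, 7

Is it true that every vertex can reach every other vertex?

No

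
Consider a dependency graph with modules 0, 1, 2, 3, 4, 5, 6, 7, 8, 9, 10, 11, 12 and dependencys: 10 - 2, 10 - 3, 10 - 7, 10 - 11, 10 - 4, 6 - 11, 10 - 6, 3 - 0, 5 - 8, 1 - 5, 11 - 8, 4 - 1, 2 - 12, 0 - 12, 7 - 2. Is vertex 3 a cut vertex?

Deleting 3 leaves 2 components (was 2), so 3 is not a cut vertex.

No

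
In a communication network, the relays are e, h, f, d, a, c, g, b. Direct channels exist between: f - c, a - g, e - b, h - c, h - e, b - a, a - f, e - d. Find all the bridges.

a-g, d-e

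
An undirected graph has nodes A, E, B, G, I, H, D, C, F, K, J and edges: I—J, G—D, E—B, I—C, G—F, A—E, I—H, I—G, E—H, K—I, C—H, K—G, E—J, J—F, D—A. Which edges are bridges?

The edges on the cycle I-G-D-A-E-H-I are not bridges since each lies on that cycle.
But removing E—B disconnects E from B — this is a bridge.

B-E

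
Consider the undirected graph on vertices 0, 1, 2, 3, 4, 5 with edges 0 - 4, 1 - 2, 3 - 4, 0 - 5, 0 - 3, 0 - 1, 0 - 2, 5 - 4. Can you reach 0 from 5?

Yes

From 5 we can reach 0, 1, 2, 3, 4, 5, which includes 0.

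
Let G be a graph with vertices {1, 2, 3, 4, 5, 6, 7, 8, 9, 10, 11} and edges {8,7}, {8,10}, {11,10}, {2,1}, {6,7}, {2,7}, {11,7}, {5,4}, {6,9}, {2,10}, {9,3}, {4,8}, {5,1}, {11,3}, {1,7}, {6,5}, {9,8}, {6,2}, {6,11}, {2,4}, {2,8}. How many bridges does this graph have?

The edges on the cycle 6-2-4-5-6 are not bridges since each lies on that cycle.
Every edge lies on some cycle, so there are no bridges.

0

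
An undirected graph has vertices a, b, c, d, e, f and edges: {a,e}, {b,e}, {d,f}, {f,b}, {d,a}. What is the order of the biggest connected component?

5

c is isolated — a component by itself.
Starting from a we can reach a, b, d, e, f. That is one component of size 5.
The largest has 5 vertices.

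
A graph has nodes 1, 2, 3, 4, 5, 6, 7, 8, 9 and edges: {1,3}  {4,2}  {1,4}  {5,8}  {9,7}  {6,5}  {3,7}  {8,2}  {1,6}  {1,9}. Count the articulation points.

1

Removing 1 increases the component count from 1 to 2, so 1 is a cut vertex.
By contrast removing 4 leaves 1 component; it is not a cut vertex. No other vertex is a cut vertex either.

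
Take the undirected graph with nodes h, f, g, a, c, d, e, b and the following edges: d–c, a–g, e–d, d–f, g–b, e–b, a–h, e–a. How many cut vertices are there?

3

Removing a increases the component count from 1 to 2, so a is a cut vertex.
Removing d increases the component count from 1 to 3, so d is a cut vertex.
Removing e increases the component count from 1 to 2, so e is a cut vertex.
By contrast removing c leaves 1 component; it is not a cut vertex. No other vertex is a cut vertex either.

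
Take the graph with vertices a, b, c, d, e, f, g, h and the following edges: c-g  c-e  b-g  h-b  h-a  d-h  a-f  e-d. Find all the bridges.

a-f, a-h

The edges on the cycle c-e-d-h-b-g-c are not bridges since each lies on that cycle.
But removing a-f disconnects a from f; removing h-a disconnects h from a — these are bridges.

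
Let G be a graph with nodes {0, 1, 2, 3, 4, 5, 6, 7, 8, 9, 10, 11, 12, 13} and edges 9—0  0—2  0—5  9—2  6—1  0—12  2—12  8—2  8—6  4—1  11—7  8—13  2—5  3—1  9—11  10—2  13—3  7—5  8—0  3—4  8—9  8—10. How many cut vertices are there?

Removing 8 increases the component count from 1 to 2, so 8 is a cut vertex.
By contrast removing 4 leaves 1 component; it is not a cut vertex. No other vertex is a cut vertex either.

1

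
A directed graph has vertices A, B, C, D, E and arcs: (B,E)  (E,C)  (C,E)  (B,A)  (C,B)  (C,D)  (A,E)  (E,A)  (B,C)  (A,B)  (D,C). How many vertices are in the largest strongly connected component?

{A, B, C, D, E} are all mutually reachable — one SCC of size 5.
The largest has 5 vertices.

5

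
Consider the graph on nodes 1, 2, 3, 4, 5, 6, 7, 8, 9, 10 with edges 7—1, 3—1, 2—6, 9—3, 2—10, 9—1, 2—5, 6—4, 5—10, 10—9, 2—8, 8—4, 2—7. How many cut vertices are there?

Removing 2 increases the component count from 1 to 2, so 2 is a cut vertex.
By contrast removing 1 leaves 1 component; it is not a cut vertex. No other vertex is a cut vertex either.

1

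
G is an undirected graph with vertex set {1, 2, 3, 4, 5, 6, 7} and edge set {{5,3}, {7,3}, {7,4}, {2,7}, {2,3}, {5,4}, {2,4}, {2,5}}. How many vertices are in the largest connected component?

1 is isolated — a component by itself.
6 is isolated — a component by itself.
Starting from 2 we can reach 2, 3, 4, 5, 7. That is one component of size 5.
The largest has 5 vertices.

5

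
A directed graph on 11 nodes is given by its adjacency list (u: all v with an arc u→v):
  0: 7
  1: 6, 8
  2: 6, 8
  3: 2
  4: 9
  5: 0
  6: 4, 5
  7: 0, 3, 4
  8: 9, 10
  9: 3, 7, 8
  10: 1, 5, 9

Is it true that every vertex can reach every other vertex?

Yes

From 5 we can reach every vertex (0, 1, 2, 3, 4, 5, 6, 7, 8, 9, 10), and every vertex can reach 5 (0, 1, 2, 3, 4, 5, 6, 7, 8, 9, 10). So the whole graph is one strongly connected component.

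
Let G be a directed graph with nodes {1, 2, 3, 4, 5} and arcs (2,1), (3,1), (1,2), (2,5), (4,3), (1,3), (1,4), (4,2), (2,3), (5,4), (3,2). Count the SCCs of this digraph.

{1, 2, 3, 4, 5} are all mutually reachable — one SCC of size 5.
That gives 1 strongly connected component.

1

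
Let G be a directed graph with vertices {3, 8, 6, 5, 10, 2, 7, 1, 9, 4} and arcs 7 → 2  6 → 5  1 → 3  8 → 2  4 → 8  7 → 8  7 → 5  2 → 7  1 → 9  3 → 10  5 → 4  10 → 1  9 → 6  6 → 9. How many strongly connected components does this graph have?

3

{2, 4, 5, 7, 8} are all mutually reachable — one SCC of size 5.
{1, 3, 10} are all mutually reachable — one SCC of size 3.
{6, 9} are all mutually reachable — one SCC of size 2.
That gives 3 strongly connected components.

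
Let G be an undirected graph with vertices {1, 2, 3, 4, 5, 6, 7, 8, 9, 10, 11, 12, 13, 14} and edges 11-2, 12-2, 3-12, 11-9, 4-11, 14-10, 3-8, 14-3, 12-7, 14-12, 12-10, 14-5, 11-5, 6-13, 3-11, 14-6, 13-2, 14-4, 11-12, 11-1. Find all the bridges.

1-11, 11-9, 12-7, 3-8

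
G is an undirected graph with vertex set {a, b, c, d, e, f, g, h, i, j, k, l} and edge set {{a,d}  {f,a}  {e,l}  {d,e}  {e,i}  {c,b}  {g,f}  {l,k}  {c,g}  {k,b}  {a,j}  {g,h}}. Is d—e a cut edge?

After removing d—e, the path d-a-f-g-c-b-k-l-e still connects them, so the edge is not a bridge.

No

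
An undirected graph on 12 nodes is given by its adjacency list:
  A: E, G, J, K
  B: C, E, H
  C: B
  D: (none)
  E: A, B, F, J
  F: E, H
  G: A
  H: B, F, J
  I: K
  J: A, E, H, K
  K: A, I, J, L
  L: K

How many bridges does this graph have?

4

The edges on the cycle A-E-J-K-A are not bridges since each lies on that cycle.
But removing L-K disconnects L from K; removing A-G disconnects A from G; removing K-I disconnects K from I; removing C-B disconnects C from B — these are bridges.
That makes 4 bridges.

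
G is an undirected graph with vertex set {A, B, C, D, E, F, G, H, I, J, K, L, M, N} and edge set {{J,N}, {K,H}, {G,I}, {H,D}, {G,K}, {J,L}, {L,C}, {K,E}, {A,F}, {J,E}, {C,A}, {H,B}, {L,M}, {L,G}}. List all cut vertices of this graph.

Removing A increases the component count from 1 to 2, so A is a cut vertex.
Removing C increases the component count from 1 to 2, so C is a cut vertex.
Removing G increases the component count from 1 to 2, so G is a cut vertex.
Likewise H, J, K, L are cut vertices.
By contrast removing N leaves 1 component; it is not a cut vertex. No other vertex is a cut vertex either.

A, C, G, H, J, K, L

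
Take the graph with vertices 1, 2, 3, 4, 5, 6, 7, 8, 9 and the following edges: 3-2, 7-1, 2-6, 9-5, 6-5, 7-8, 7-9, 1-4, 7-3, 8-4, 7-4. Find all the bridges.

none

The edges on the cycle 7-8-4-7 are not bridges since each lies on that cycle.
Every edge lies on some cycle, so there are no bridges.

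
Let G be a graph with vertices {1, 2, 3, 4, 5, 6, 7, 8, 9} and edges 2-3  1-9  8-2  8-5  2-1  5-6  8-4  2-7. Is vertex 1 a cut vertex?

Deleting 1 raises the number of components from 1 to 2, so 1 is a cut vertex.

Yes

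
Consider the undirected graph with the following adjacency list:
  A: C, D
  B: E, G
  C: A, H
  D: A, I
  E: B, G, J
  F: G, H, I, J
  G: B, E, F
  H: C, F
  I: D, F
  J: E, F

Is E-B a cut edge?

No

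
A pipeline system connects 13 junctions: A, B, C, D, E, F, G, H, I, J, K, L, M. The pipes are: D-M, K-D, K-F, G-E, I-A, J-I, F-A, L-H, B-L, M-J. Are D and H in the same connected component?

No

The component containing D is {A, D, F, I, J, K, M}, and H is not in it.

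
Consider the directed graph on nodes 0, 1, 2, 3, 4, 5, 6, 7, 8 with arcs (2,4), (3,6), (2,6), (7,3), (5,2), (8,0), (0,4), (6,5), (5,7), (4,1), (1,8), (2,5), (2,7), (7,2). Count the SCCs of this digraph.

2

{2, 3, 5, 6, 7} are all mutually reachable — one SCC of size 5.
{0, 1, 4, 8} are all mutually reachable — one SCC of size 4.
That gives 2 strongly connected components.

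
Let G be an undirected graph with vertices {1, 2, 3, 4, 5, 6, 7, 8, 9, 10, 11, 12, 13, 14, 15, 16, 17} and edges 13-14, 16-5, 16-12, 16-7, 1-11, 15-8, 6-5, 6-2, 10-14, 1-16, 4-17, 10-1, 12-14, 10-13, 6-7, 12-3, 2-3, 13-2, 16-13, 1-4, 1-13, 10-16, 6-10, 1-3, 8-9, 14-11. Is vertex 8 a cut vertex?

Deleting 8 raises the number of components from 2 to 3, so 8 is a cut vertex.

Yes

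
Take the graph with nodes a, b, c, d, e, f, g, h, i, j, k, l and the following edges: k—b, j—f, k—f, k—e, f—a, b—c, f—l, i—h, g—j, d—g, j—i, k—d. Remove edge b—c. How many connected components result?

Before removal there is 1 component.
b—c is a bridge — removing it separates b's side from c's side.
After removal: 2 components.

2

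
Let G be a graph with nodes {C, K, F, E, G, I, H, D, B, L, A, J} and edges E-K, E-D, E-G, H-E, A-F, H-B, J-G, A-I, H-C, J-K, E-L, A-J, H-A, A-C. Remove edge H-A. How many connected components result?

1

H and A are still connected via H-C-A, so the component count stays at 1.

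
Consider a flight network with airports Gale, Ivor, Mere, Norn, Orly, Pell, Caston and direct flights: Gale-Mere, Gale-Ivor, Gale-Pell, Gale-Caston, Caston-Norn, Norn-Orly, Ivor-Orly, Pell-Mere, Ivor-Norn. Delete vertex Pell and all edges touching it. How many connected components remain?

1

With Pell gone, the remaining components are: {Gale, Ivor, Mere, Norn, Orly, Caston}.
That is 1 component.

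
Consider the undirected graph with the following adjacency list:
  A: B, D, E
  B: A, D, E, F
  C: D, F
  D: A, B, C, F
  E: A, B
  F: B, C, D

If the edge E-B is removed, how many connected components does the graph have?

E and B are still connected via E-A-B, so the component count stays at 1.

1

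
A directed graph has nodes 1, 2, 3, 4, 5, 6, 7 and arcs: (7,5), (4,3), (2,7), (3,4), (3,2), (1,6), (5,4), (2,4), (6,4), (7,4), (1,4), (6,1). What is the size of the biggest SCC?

{2, 3, 4, 5, 7} are all mutually reachable — one SCC of size 5.
{1, 6} are all mutually reachable — one SCC of size 2.
The largest has 5 vertices.

5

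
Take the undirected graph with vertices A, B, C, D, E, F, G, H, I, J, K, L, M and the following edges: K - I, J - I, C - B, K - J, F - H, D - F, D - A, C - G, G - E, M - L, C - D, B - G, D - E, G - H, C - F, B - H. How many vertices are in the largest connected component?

8

Starting from L we can reach L, M. That is one component of size 2.
Starting from I we can reach I, J, K. That is one component of size 3.
Starting from A we can reach A, B, C, D, E, F, G, H. That is one component of size 8.
The largest has 8 vertices.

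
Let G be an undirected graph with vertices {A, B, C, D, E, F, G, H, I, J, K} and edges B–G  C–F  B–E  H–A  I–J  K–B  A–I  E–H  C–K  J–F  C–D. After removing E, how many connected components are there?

1

With E gone, the remaining components are: {A, B, C, D, F, G, H, I, J, K}.
That is 1 component.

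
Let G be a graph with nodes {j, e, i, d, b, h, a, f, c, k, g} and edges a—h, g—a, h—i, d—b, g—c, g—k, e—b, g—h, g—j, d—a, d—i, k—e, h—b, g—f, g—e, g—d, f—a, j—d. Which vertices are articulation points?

Removing g increases the component count from 1 to 2, so g is a cut vertex.
By contrast removing a leaves 1 component; it is not a cut vertex. No other vertex is a cut vertex either.

g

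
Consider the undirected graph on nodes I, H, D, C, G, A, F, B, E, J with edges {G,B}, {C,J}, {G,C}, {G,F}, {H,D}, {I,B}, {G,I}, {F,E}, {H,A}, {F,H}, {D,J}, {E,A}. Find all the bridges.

The edges on the cycle G-I-B-G are not bridges since each lies on that cycle.
Every edge lies on some cycle, so there are no bridges.

none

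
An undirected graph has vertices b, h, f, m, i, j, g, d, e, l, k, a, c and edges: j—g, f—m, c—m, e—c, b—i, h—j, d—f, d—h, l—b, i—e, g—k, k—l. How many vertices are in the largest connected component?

a is isolated — a component by itself.
Starting from b we can reach b, c, d, e, f, g, h, i, j, k, l, m. That is one component of size 12.
The largest has 12 vertices.

12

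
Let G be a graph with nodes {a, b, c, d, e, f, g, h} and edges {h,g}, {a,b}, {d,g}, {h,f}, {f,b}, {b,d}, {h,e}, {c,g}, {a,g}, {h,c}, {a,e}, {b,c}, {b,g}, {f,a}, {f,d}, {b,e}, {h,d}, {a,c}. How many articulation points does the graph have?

0

Removing c, for instance, still leaves 1 component. No single vertex removal increases the component count — the graph has no articulation points.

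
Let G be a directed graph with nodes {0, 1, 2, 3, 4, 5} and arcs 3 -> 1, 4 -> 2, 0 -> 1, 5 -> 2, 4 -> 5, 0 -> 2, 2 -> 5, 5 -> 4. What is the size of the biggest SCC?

{2, 4, 5} are all mutually reachable — one SCC of size 3.
{3} is an SCC by itself.
{0} is an SCC by itself.
{1} is an SCC by itself.
The largest has 3 vertices.

3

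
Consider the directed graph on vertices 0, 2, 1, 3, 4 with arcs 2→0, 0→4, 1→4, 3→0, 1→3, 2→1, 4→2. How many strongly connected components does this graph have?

1

{0, 1, 2, 3, 4} are all mutually reachable — one SCC of size 5.
That gives 1 strongly connected component.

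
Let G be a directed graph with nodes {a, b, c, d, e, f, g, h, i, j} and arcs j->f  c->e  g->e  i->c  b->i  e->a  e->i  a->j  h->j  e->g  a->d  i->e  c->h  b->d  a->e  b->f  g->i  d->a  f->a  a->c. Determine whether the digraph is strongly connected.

There is no directed path from e to b, so the graph is not strongly connected.

No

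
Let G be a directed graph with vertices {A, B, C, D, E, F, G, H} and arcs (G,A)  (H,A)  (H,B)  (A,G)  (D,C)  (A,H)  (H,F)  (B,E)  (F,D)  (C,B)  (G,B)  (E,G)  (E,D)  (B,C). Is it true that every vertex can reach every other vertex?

From B we can reach every vertex (A, B, C, D, E, F, G, H), and every vertex can reach B (A, B, C, D, E, F, G, H). So the whole graph is one strongly connected component.

Yes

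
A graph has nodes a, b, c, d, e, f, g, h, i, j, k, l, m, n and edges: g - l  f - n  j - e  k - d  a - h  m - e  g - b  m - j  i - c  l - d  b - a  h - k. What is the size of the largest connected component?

7

Starting from c we can reach c, i. That is one component of size 2.
Starting from f we can reach f, n. That is one component of size 2.
Starting from e we can reach e, j, m. That is one component of size 3.
Starting from a we can reach a, b, d, g, h, k, l. That is one component of size 7.
The largest has 7 vertices.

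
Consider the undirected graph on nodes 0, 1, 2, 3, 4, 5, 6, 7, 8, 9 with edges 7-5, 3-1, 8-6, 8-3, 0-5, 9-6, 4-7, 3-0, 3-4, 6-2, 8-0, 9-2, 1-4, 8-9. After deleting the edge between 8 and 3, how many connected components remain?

8 and 3 are still connected via 8-0-3, so the component count stays at 1.

1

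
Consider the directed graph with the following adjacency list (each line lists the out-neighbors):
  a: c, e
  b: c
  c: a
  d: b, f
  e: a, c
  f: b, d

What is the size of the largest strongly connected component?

{a, c, e} are all mutually reachable — one SCC of size 3.
{d, f} are all mutually reachable — one SCC of size 2.
{b} is an SCC by itself.
The largest has 3 vertices.

3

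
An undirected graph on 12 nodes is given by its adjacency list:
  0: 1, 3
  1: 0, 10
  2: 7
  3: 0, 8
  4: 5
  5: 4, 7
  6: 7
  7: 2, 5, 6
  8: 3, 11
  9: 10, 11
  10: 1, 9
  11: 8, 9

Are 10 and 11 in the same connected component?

Yes

From 10 we can reach 0, 1, 3, 8, 9, 10, 11, which includes 11.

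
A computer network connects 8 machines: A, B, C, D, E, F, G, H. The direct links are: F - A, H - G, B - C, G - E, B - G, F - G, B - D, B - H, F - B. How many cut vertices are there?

Removing B increases the component count from 1 to 3, so B is a cut vertex.
Removing F increases the component count from 1 to 2, so F is a cut vertex.
Removing G increases the component count from 1 to 2, so G is a cut vertex.
By contrast removing E leaves 1 component; it is not a cut vertex. No other vertex is a cut vertex either.

3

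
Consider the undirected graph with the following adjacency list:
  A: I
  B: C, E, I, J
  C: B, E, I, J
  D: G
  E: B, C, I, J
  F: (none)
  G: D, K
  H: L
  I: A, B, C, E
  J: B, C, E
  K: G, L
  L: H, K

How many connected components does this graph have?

F is isolated — a component by itself.
Starting from D we can reach D, G, H, K, L. That is one component of size 5.
Starting from A we can reach A, B, C, E, I, J. That is one component of size 6.
Total: 3 components.

3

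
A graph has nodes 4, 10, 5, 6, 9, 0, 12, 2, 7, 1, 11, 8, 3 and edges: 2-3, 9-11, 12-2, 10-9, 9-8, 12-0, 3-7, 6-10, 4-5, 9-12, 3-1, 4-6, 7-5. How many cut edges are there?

4

The edges on the cycle 4-6-10-9-12-2-3-7-5-4 are not bridges since each lies on that cycle.
But removing 9-11 disconnects 9 from 11; removing 1-3 disconnects 1 from 3; removing 8-9 disconnects 8 from 9; removing 0-12 disconnects 0 from 12 — these are bridges.
That makes 4 bridges.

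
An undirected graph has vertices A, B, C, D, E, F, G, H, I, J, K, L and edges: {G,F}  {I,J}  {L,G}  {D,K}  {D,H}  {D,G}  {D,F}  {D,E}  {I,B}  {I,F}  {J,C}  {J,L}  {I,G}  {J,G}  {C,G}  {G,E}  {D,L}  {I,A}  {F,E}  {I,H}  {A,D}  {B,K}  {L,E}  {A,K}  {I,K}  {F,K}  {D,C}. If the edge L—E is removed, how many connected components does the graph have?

L and E are still connected via L-D-E, so the component count stays at 1.

1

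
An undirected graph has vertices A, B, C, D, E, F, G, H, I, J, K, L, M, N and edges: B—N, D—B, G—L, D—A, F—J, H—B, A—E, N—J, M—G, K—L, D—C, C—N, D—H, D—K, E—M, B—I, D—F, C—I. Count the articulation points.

Removing D increases the component count from 1 to 2, so D is a cut vertex.
By contrast removing E leaves 1 component; it is not a cut vertex. No other vertex is a cut vertex either.

1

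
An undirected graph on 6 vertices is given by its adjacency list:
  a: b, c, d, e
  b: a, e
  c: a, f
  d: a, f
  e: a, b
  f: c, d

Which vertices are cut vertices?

a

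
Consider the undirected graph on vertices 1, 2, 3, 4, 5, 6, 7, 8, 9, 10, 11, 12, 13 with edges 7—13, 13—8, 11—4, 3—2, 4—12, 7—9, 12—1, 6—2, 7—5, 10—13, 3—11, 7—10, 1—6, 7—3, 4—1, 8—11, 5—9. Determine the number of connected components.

Starting from 1 we can reach 1, 2, 3, 4, 5, 6, 7, 8, 9, 10, 11, 12, 13. That is one component of size 13.
Total: 1 component.

1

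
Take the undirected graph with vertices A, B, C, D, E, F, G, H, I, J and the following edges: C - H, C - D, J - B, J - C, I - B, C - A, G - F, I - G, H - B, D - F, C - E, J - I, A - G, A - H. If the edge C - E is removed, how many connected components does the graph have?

2

Before removal there is 1 component.
C - E is a bridge — removing it separates C's side from E's side.
After removal: 2 components.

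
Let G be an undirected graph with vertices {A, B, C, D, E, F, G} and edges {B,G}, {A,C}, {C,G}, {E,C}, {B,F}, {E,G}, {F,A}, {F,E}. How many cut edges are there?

0

The edges on the cycle F-A-C-E-F are not bridges since each lies on that cycle.
Every edge lies on some cycle, so there are no bridges.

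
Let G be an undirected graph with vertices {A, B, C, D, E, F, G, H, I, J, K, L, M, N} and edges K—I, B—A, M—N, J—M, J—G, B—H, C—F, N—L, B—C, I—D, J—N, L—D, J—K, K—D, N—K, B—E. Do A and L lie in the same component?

No

The component containing A is {A, B, C, E, F, H}, and L is not in it.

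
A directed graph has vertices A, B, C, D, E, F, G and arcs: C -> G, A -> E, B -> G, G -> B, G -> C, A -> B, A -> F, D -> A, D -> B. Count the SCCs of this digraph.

5

{B, C, G} are all mutually reachable — one SCC of size 3.
{E} is an SCC by itself.
{D} is an SCC by itself.
{A} is an SCC by itself.
{F} is an SCC by itself.
That gives 5 strongly connected components.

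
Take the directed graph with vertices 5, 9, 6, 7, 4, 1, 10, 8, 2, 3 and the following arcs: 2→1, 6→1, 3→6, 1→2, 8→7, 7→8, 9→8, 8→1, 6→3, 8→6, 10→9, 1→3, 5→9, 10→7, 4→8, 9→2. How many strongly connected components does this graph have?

6

{1, 2, 3, 6} are all mutually reachable — one SCC of size 4.
{7, 8} are all mutually reachable — one SCC of size 2.
{5} is an SCC by itself.
{9} is an SCC by itself.
{10} is an SCC by itself.
(and 1 more singleton SCC)
That gives 6 strongly connected components.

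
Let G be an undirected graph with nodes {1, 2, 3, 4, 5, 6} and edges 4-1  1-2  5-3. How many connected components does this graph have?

3

6 is isolated — a component by itself.
Starting from 3 we can reach 3, 5. That is one component of size 2.
Starting from 1 we can reach 1, 2, 4. That is one component of size 3.
Total: 3 components.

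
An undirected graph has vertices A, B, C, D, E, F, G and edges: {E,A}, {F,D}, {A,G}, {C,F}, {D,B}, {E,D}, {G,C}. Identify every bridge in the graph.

B-D

The edges on the cycle E-A-G-C-F-D-E are not bridges since each lies on that cycle.
But removing D—B disconnects D from B — this is a bridge.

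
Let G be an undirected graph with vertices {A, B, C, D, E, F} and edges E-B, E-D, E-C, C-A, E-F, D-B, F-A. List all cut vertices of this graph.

E

Removing E increases the component count from 1 to 2, so E is a cut vertex.
By contrast removing A leaves 1 component; it is not a cut vertex. No other vertex is a cut vertex either.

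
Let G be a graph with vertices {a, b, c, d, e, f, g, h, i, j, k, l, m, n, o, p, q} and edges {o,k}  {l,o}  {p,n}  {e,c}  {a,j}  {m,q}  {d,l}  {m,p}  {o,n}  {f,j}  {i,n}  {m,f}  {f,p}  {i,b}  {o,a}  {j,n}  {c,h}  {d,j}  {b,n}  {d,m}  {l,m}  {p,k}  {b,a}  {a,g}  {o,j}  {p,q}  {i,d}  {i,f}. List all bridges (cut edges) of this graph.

The edges on the cycle i-d-l-o-j-a-b-i are not bridges since each lies on that cycle.
But removing e–c disconnects e from c; removing g–a disconnects g from a; removing h–c disconnects h from c — these are bridges.

a-g, c-e, c-h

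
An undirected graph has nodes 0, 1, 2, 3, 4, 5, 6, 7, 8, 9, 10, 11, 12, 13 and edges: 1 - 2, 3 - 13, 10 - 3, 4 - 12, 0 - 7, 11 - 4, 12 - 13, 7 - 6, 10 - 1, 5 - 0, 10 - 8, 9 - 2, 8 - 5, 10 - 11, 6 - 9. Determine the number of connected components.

Starting from 0 we can reach 0, 1, 2, 3, 4, 5, 6, 7, 8, 9, 10, 11, 12, 13. That is one component of size 14.
Total: 1 component.

1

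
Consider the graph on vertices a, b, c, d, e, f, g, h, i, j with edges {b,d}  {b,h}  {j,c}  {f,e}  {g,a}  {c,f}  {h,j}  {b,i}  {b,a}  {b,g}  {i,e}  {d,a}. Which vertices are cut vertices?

b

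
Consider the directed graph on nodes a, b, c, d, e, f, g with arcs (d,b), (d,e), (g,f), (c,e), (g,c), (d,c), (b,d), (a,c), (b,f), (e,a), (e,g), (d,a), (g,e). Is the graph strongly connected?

There is no directed path from c to b, so the graph is not strongly connected.

No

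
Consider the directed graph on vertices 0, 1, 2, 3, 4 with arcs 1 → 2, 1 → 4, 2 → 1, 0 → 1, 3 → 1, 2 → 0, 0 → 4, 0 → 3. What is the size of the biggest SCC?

{0, 1, 2, 3} are all mutually reachable — one SCC of size 4.
{4} is an SCC by itself.
The largest has 4 vertices.

4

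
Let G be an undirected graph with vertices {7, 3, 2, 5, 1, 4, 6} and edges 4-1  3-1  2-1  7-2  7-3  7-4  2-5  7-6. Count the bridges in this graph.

2

The edges on the cycle 7-2-1-4-7 are not bridges since each lies on that cycle.
But removing 6-7 disconnects 6 from 7; removing 5-2 disconnects 5 from 2 — these are bridges.
That makes 2 bridges.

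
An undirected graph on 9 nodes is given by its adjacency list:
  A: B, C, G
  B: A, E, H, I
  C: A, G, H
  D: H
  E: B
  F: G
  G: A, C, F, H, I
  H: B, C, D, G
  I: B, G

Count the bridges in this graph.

3

The edges on the cycle H-B-A-G-H are not bridges since each lies on that cycle.
But removing F-G disconnects F from G; removing D-H disconnects D from H; removing B-E disconnects B from E — these are bridges.
That makes 3 bridges.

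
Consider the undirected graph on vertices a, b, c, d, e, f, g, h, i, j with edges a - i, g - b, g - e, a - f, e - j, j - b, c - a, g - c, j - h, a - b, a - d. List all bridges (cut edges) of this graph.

a-d, a-f, a-i, h-j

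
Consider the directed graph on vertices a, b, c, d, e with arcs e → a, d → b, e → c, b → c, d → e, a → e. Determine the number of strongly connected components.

4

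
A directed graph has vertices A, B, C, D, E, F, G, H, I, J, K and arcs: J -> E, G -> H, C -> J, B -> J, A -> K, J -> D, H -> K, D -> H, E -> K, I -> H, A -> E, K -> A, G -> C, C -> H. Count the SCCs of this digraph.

{A, E, K} are all mutually reachable — one SCC of size 3.
{D} is an SCC by itself.
{B} is an SCC by itself.
{J} is an SCC by itself.
{C} is an SCC by itself.
(and 4 more singleton SCCs)
That gives 9 strongly connected components.

9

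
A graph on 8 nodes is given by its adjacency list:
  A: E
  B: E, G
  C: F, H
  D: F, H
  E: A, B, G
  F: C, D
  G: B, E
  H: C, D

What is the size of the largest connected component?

Starting from A we can reach A, B, E, G. That is one component of size 4.
Starting from C we can reach C, D, F, H. That is one component of size 4.
The largest has 4 vertices.

4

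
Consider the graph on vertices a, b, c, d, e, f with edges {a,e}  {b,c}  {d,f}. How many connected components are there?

3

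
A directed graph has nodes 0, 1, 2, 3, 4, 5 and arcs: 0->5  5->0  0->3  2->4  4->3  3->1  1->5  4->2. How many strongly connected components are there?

2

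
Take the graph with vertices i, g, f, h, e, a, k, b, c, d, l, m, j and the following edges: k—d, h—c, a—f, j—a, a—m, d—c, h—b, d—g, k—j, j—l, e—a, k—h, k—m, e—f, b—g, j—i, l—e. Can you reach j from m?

Yes

From m we can reach a, b, c, d, e, f, g, h, i, j, k, l, m, which includes j.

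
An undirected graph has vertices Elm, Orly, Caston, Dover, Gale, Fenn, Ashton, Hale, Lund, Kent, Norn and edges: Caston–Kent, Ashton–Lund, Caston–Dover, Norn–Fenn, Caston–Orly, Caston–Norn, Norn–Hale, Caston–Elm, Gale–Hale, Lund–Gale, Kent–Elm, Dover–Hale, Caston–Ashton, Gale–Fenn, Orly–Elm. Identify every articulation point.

Caston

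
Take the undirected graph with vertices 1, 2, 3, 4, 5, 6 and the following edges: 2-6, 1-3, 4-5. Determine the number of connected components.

Starting from 1 we can reach 1, 3. That is one component of size 2.
Starting from 4 we can reach 4, 5. That is one component of size 2.
Starting from 2 we can reach 2, 6. That is one component of size 2.
Total: 3 components.

3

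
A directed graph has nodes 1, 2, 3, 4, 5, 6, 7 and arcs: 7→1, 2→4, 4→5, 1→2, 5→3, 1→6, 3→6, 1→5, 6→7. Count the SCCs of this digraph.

1

{1, 2, 3, 4, 5, 6, 7} are all mutually reachable — one SCC of size 7.
That gives 1 strongly connected component.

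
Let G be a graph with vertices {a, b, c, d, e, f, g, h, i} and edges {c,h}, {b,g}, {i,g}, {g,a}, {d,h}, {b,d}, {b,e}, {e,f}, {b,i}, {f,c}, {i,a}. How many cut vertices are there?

Removing b increases the component count from 1 to 2, so b is a cut vertex.
By contrast removing h leaves 1 component; it is not a cut vertex. No other vertex is a cut vertex either.

1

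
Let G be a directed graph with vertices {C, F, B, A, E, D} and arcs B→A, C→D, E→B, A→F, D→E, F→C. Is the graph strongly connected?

Yes

From A we can reach every vertex (A, B, C, D, E, F), and every vertex can reach A (A, B, C, D, E, F). So the whole graph is one strongly connected component.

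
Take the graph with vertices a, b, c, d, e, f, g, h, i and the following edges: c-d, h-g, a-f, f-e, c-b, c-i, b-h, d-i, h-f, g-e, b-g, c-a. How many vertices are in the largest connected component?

Starting from a we can reach a, b, c, d, e, f, g, h, i. That is one component of size 9.
The largest has 9 vertices.

9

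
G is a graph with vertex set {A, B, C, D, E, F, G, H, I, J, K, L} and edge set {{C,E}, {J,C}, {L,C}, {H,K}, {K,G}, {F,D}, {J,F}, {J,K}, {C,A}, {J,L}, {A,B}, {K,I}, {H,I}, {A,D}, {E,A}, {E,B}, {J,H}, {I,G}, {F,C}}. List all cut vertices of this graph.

J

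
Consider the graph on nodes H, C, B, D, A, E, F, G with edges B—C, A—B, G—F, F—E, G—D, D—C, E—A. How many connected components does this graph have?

H is isolated — a component by itself.
Starting from A we can reach A, B, C, D, E, F, G. That is one component of size 7.
Total: 2 components.

2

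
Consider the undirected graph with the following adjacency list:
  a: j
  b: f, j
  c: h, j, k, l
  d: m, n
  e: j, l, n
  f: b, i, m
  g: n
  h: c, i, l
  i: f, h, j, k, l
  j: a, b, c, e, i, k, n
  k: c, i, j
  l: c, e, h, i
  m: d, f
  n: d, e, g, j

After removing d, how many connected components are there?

1

With d gone, the remaining components are: {a, b, c, e, f, g, h, i, j, k, l, m, n}.
That is 1 component.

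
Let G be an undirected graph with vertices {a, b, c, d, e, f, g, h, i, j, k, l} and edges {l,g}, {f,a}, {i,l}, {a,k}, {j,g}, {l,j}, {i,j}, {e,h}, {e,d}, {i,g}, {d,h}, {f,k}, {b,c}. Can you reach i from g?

From g we can reach g, i, j, l, which includes i.

Yes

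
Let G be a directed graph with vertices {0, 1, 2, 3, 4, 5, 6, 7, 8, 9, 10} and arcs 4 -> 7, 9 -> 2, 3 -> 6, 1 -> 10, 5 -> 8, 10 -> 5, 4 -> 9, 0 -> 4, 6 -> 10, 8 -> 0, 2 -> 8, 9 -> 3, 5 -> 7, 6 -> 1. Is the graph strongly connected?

No

There is no directed path from 7 to 0, so the graph is not strongly connected.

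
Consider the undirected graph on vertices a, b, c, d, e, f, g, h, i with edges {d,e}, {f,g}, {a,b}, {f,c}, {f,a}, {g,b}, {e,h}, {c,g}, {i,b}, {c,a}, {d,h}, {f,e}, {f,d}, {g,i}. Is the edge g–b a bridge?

No

After removing g–b, the path g-i-b still connects them, so the edge is not a bridge.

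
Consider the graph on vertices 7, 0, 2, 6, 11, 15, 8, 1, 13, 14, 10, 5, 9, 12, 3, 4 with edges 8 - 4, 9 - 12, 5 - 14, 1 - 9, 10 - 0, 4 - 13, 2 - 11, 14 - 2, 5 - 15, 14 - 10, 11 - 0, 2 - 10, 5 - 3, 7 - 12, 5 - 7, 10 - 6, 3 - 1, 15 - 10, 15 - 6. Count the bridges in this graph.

2

The edges on the cycle 5-3-1-9-12-7-5 are not bridges since each lies on that cycle.
But removing 8 - 4 disconnects 8 from 4; removing 4 - 13 disconnects 4 from 13 — these are bridges.
That makes 2 bridges.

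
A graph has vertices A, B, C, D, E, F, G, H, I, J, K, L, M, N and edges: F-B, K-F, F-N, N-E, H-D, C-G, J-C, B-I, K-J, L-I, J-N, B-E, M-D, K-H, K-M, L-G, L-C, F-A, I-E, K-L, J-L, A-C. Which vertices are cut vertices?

K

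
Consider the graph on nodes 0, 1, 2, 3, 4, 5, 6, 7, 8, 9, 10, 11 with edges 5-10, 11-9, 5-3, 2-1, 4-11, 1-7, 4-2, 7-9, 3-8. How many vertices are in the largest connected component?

6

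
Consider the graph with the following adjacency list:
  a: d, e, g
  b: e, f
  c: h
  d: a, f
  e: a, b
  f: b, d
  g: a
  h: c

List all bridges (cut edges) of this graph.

The edges on the cycle f-d-a-e-b-f are not bridges since each lies on that cycle.
But removing h-c disconnects h from c; removing a-g disconnects a from g — these are bridges.

a-g, c-h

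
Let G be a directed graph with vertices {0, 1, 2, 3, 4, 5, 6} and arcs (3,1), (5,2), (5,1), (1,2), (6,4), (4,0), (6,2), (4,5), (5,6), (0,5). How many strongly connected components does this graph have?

4

{0, 4, 5, 6} are all mutually reachable — one SCC of size 4.
{1} is an SCC by itself.
{2} is an SCC by itself.
{3} is an SCC by itself.
That gives 4 strongly connected components.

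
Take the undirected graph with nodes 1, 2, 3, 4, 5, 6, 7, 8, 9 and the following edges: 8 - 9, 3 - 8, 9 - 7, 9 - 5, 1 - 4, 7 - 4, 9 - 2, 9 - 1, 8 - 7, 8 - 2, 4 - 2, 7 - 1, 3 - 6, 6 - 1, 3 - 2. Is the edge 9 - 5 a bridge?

Yes

Removing 9 - 5 leaves no path between 9 and 5: the component count goes from 1 to 2. So it is a bridge.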